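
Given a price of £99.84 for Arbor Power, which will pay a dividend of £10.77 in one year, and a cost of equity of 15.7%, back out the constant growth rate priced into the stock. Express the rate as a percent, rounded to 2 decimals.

4.91%

From P₀ = D₁/(r − g), the implied growth is g = r − D₁/P₀.
g = 0.157 − 10.77/99.84 = 0.157 − 0.10787 = 0.04913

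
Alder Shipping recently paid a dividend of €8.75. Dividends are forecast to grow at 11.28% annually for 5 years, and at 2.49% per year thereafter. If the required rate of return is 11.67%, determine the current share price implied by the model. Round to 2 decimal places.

€139.29

Two-stage DDM. Project D₁…D_5 at 0.1128, terminal growth 0.0249, discount at r = 0.1167.
D_1 = 9.7370
D_2 = 10.8353
D_3 = 12.0576
D_4 = 13.4177
D_5 = 14.9312
Terminal value at t=5: TV = D_6/(r−g) = 15.3029/(0.1167−0.0249) = 166.6988
P₀ = 9.7370/(1+0.1167)^1 + 10.8353/(1+0.1167)^2 + 12.0576/(1+0.1167)^3 + 13.4177/(1+0.1167)^4 + 14.9312/(1+0.1167)^5 + 166.6988/(1+0.1167)^5 = 139.2890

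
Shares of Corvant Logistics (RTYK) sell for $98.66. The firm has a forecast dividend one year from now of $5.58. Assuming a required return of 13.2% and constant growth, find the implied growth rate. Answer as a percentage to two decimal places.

7.54%

From P₀ = D₁/(r − g), the implied growth is g = r − D₁/P₀.
g = 0.132 − 5.58/98.66 = 0.132 − 0.05656 = 0.07544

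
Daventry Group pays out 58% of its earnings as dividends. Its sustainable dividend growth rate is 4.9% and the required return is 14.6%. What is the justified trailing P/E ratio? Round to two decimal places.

Justified trailing P/E = b(1+g)/(r−g) = 0.58×(1+0.049)/(0.146−0.049) = 6.2724

6.27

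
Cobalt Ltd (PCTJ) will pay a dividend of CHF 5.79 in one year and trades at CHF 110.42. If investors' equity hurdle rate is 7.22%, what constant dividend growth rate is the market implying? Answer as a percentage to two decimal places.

1.98%

From P₀ = D₁/(r − g), the implied growth is g = r − D₁/P₀.
g = 0.0722 − 5.79/110.42 = 0.0722 − 0.05244 = 0.01976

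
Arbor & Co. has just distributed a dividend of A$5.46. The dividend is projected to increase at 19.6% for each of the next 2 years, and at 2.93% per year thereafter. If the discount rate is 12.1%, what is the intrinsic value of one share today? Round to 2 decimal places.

A$81.80

Two-stage DDM. Project D₁…D_2 at 0.196, terminal growth 0.0293, discount at r = 0.121.
D_1 = 6.5302
D_2 = 7.8101
Terminal value at t=2: TV = D_3/(r−g) = 8.0389/(0.121−0.0293) = 87.6653
P₀ = 6.5302/(1+0.121)^1 + 7.8101/(1+0.121)^2 + 87.6653/(1+0.121)^2 = 81.8019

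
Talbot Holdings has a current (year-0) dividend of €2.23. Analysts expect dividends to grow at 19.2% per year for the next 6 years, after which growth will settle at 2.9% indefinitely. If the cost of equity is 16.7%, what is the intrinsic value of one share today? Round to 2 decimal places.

Two-stage DDM. Project D₁…D_6 at 0.192, terminal growth 0.029, discount at r = 0.167.
D_1 = 2.6582
D_2 = 3.1685
D_3 = 3.7769
D_4 = 4.5020
D_5 = 5.3664
D_6 = 6.3968
Terminal value at t=6: TV = D_7/(r−g) = 6.5823/(0.167−0.029) = 47.6978
P₀ = 2.6582/(1+0.167)^1 + 3.1685/(1+0.167)^2 + 3.7769/(1+0.167)^3 + 4.5020/(1+0.167)^4 + 5.3664/(1+0.167)^5 + 6.3968/(1+0.167)^6 + 47.6978/(1+0.167)^6 = 33.3029

€33.30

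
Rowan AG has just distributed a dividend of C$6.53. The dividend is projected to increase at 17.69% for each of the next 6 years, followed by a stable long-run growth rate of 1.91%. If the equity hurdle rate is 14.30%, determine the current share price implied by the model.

C$107.46

Two-stage DDM. Project D₁…D_6 at 0.1769, terminal growth 0.0191, discount at r = 0.143.
D_1 = 7.6852
D_2 = 9.0447
D_3 = 10.6447
D_4 = 12.5277
D_5 = 14.7439
D_6 = 17.3520
Terminal value at t=6: TV = D_7/(r−g) = 17.6835/(0.143−0.0191) = 142.7237
P₀ = 7.6852/(1+0.143)^1 + 9.0447/(1+0.143)^2 + 10.6447/(1+0.143)^3 + 12.5277/(1+0.143)^4 + 14.7439/(1+0.143)^5 + 17.3520/(1+0.143)^6 + 142.7237/(1+0.143)^6 = 107.4599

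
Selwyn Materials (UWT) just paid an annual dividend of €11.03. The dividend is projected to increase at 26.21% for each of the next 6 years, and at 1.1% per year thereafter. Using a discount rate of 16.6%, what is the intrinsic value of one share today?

Two-stage DDM. Project D₁…D_6 at 0.2621, terminal growth 0.011, discount at r = 0.166.
D_1 = 13.9210
D_2 = 17.5696
D_3 = 22.1747
D_4 = 27.9866
D_5 = 35.3219
D_6 = 44.5798
Terminal value at t=6: TV = D_7/(r−g) = 45.0702/(0.166−0.011) = 290.7753
P₀ = 13.9210/(1+0.166)^1 + 17.5696/(1+0.166)^2 + 22.1747/(1+0.166)^3 + 27.9866/(1+0.166)^4 + 35.3219/(1+0.166)^5 + 44.5798/(1+0.166)^6 + 290.7753/(1+0.166)^6 = 203.8289

€203.83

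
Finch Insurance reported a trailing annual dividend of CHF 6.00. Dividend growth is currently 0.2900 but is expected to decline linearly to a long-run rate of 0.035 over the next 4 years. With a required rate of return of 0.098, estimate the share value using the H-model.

H-model: P₀ = D₀[(1+g_L) + H(g_S−g_L)]/(r−g_L), with H = 4/2 = 2.
P₀ = 6.00 × [(1+0.035) + 2×(0.29−0.035)] / (0.098−0.035)
   = 6.00 × 1.5450 / 0.063 = 147.1429

CHF 147.14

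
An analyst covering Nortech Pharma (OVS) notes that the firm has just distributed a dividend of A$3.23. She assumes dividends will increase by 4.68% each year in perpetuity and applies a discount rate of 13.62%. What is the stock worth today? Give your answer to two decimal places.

A$37.82

Gordon growth model: P₀ = D₁/(r − g). D₁ = 3.23 × (1 + 0.0468) = 3.3812.
P₀ = 3.3812 / (0.1362 − 0.0468) = 3.3812 / 0.0894 = 37.8206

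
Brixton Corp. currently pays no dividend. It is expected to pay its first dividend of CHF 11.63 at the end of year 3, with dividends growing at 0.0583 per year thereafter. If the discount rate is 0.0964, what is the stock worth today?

CHF 253.93

Deferred-dividend DDM. At t=2 the remaining stream is a growing perpetuity with first payment D_3 = 11.63.
V_2 = D_3/(r−g) = 11.63/(0.0964−0.0583) = 305.2493
P₀ = V_2/(1+r)^2 = 305.2493/(1+0.0964)^2 = 253.9316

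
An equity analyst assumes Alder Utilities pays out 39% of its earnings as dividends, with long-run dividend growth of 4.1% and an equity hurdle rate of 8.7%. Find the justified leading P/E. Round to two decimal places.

8.48

Justified leading P/E = b/(r−g) = 0.39/(0.087−0.041) = 8.4783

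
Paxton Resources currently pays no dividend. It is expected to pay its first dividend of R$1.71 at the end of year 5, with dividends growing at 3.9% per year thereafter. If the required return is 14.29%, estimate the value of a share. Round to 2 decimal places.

Deferred-dividend DDM. At t=4 the remaining stream is a growing perpetuity with first payment D_5 = 1.71.
V_4 = D_5/(r−g) = 1.71/(0.1429−0.039) = 16.4581
P₀ = V_4/(1+r)^4 = 16.4581/(1+0.1429)^4 = 9.6460

R$9.65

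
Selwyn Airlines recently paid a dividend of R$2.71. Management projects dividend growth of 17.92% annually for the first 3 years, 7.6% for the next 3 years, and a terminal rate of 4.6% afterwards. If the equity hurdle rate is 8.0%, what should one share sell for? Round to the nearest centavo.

Three-stage DDM. Project D₁…D_6; terminal Gordon value at t=6 with g = 0.046; discount at r = 0.08.
D_1 = 3.1956
D_2 = 3.7683
D_3 = 4.4436
D_4 = 4.7813
D_5 = 5.1447
D_6 = 5.5356
TV_6 = 5.7903/(0.08−0.046) = 170.3026
P₀ = Σ Dₜ/(1+r)ᵗ + TV_6/(1+r)^6 = 127.5407

R$127.54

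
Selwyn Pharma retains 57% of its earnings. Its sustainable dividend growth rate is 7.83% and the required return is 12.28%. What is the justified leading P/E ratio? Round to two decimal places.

Payout ratio b = 1 − 0.57 = 0.43.
Justified leading P/E = b/(r−g) = 0.43/(0.1228−0.0783) = 9.6629

9.66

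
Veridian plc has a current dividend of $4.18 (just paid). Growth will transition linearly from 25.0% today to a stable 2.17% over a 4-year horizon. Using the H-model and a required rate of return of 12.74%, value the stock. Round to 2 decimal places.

H-model: P₀ = D₀[(1+g_L) + H(g_S−g_L)]/(r−g_L), with H = 4/2 = 2.
P₀ = 4.18 × [(1+0.0217) + 2×(0.25−0.0217)] / (0.1274−0.0217)
   = 4.18 × 1.4783 / 0.1057 = 58.4607

$58.46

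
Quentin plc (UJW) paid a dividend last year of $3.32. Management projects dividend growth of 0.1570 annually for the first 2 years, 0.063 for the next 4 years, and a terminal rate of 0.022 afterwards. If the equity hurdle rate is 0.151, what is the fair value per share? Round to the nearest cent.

$37.07

Three-stage DDM. Project D₁…D_6; terminal Gordon value at t=6 with g = 0.022; discount at r = 0.151.
D_1 = 3.8412
D_2 = 4.4443
D_3 = 4.7243
D_4 = 5.0219
D_5 = 5.3383
D_6 = 5.6746
TV_6 = 5.7995/(0.151−0.022) = 44.9572
P₀ = Σ Dₜ/(1+r)ᵗ + TV_6/(1+r)^6 = 37.0698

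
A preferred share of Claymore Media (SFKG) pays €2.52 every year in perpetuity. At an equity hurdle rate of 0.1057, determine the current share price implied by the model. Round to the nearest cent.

€23.84

Zero-growth DDM (perpetuity): P₀ = D/r = 2.52 / 0.1057 = 23.8411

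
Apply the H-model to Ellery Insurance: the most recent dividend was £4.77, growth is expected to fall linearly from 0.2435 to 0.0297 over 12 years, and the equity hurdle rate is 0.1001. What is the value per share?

H-model: P₀ = D₀[(1+g_L) + H(g_S−g_L)]/(r−g_L), with H = 12/2 = 6.
P₀ = 4.77 × [(1+0.0297) + 6×(0.2435−0.0297)] / (0.1001−0.0297)
   = 4.77 × 2.3125 / 0.0704 = 156.6850

£156.69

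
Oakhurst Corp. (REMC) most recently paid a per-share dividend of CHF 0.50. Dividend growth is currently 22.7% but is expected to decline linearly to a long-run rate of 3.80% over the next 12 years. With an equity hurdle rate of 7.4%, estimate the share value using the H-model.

CHF 30.17

H-model: P₀ = D₀[(1+g_L) + H(g_S−g_L)]/(r−g_L), with H = 12/2 = 6.
P₀ = 0.50 × [(1+0.038) + 6×(0.227−0.038)] / (0.074−0.038)
   = 0.50 × 2.1720 / 0.036 = 30.1667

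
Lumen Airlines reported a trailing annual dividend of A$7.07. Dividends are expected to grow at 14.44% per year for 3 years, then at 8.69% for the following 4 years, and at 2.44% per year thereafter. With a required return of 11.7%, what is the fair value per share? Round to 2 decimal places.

A$126.09

Three-stage DDM. Project D₁…D_7; terminal Gordon value at t=7 with g = 0.0244; discount at r = 0.117.
D_1 = 8.0909
D_2 = 9.2592
D_3 = 10.5963
D_4 = 11.5171
D_5 = 12.5179
D_6 = 13.6057
D_7 = 14.7881
TV_7 = 15.1489/(0.117−0.0244) = 163.5950
P₀ = Σ Dₜ/(1+r)ᵗ + TV_7/(1+r)^7 = 126.0905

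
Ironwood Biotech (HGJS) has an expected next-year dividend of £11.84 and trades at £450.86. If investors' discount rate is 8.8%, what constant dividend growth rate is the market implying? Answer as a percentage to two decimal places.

From P₀ = D₁/(r − g), the implied growth is g = r − D₁/P₀.
g = 0.088 − 11.84/450.86 = 0.088 − 0.02626 = 0.06174

6.17%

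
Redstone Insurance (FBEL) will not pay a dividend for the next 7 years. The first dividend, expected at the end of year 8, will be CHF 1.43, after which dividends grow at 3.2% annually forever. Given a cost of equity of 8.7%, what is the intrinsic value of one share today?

Deferred-dividend DDM. At t=7 the remaining stream is a growing perpetuity with first payment D_8 = 1.43.
V_7 = D_8/(r−g) = 1.43/(0.087−0.032) = 26.0000
P₀ = V_7/(1+r)^7 = 26.0000/(1+0.087)^7 = 14.5000

CHF 14.50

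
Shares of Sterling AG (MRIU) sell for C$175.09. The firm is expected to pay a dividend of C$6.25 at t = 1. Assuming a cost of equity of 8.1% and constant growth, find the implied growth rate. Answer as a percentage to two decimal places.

From P₀ = D₁/(r − g), the implied growth is g = r − D₁/P₀.
g = 0.081 − 6.25/175.09 = 0.081 − 0.03570 = 0.04530

4.53%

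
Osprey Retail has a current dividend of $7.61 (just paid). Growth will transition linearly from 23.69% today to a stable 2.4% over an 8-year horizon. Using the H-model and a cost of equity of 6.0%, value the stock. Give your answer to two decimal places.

$396.48

H-model: P₀ = D₀[(1+g_L) + H(g_S−g_L)]/(r−g_L), with H = 8/2 = 4.
P₀ = 7.61 × [(1+0.024) + 4×(0.2369−0.024)] / (0.06−0.024)
   = 7.61 × 1.8756 / 0.036 = 396.4810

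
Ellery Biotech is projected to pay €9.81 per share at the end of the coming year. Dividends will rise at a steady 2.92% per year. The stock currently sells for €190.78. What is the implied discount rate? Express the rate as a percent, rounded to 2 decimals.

Rearranging the constant-growth DDM: r = D₁/P₀ + g.
r = 9.8100 / 190.78 + 0.0292 = 0.05142 + 0.0292 = 0.08062

8.06%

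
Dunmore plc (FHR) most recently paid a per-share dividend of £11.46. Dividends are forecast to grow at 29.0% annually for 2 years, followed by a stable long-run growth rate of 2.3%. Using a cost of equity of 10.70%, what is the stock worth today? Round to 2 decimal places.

£218.44

Two-stage DDM. Project D₁…D_2 at 0.29, terminal growth 0.023, discount at r = 0.107.
D_1 = 14.7834
D_2 = 19.0706
Terminal value at t=2: TV = D_3/(r−g) = 19.5092/(0.107−0.023) = 232.2525
P₀ = 14.7834/(1+0.107)^1 + 19.0706/(1+0.107)^2 + 232.2525/(1+0.107)^2 = 218.4410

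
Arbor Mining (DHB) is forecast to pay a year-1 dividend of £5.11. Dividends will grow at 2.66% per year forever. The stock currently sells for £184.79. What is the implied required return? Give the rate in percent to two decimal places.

Rearranging the constant-growth DDM: r = D₁/P₀ + g.
r = 5.1100 / 184.79 + 0.0266 = 0.02765 + 0.0266 = 0.05425

5.43%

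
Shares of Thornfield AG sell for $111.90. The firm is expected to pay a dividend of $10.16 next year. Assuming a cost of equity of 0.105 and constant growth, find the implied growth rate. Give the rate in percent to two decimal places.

1.42%

From P₀ = D₁/(r − g), the implied growth is g = r − D₁/P₀.
g = 0.105 − 10.16/111.90 = 0.105 − 0.09080 = 0.01420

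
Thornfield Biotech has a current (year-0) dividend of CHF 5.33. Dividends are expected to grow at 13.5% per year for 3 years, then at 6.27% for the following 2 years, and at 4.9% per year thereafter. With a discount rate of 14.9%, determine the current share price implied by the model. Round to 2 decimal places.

Three-stage DDM. Project D₁…D_5; terminal Gordon value at t=5 with g = 0.049; discount at r = 0.149.
D_1 = 6.0495
D_2 = 6.8662
D_3 = 7.7932
D_4 = 8.2818
D_5 = 8.8011
TV_5 = 9.2323/(0.149−0.049) = 92.3234
P₀ = Σ Dₜ/(1+r)ᵗ + TV_5/(1+r)^5 = 70.8510

CHF 70.85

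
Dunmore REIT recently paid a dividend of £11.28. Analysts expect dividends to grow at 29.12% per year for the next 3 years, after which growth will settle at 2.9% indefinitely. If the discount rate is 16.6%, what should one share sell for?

£156.69

Two-stage DDM. Project D₁…D_3 at 0.2912, terminal growth 0.029, discount at r = 0.166.
D_1 = 14.5647
D_2 = 18.8060
D_3 = 24.2823
Terminal value at t=3: TV = D_4/(r−g) = 24.9865/(0.166−0.029) = 182.3830
P₀ = 14.5647/(1+0.166)^1 + 18.8060/(1+0.166)^2 + 24.2823/(1+0.166)^3 + 182.3830/(1+0.166)^3 = 156.6919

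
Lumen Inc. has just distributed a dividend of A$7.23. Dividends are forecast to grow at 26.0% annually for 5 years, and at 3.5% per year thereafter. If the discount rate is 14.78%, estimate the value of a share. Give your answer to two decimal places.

Two-stage DDM. Project D₁…D_5 at 0.26, terminal growth 0.035, discount at r = 0.1478.
D_1 = 9.1098
D_2 = 11.4783
D_3 = 14.4627
D_4 = 18.2230
D_5 = 22.9610
Terminal value at t=5: TV = D_6/(r−g) = 23.7646/(0.1478−0.035) = 210.6795
P₀ = 9.1098/(1+0.1478)^1 + 11.4783/(1+0.1478)^2 + 14.4627/(1+0.1478)^3 + 18.2230/(1+0.1478)^4 + 22.9610/(1+0.1478)^5 + 210.6795/(1+0.1478)^5 = 153.9909

A$153.99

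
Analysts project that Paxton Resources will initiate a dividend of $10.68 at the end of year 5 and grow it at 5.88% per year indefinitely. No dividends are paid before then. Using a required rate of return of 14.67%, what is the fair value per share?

Deferred-dividend DDM. At t=4 the remaining stream is a growing perpetuity with first payment D_5 = 10.68.
V_4 = D_5/(r−g) = 10.68/(0.1467−0.0588) = 121.5017
P₀ = V_4/(1+r)^4 = 121.5017/(1+0.1467)^4 = 70.2721

$70.27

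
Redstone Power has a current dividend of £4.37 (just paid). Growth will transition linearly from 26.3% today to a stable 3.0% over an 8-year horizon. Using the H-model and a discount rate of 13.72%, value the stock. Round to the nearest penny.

£79.98

H-model: P₀ = D₀[(1+g_L) + H(g_S−g_L)]/(r−g_L), with H = 8/2 = 4.
P₀ = 4.37 × [(1+0.03) + 4×(0.263−0.03)] / (0.1372−0.03)
   = 4.37 × 1.9620 / 0.1072 = 79.9808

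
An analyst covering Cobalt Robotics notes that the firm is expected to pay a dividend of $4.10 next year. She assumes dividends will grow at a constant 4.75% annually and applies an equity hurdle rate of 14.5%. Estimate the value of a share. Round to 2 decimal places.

$42.05

Gordon growth model: P₀ = D₁/(r − g), with D₁ = 4.10 given directly.
P₀ = 4.1000 / (0.145 − 0.0475) = 4.1000 / 0.0975 = 42.0513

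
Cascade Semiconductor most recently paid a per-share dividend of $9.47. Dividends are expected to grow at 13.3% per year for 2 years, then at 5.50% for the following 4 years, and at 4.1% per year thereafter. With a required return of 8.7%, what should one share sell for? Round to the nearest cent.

Three-stage DDM. Project D₁…D_6; terminal Gordon value at t=6 with g = 0.041; discount at r = 0.087.
D_1 = 10.7295
D_2 = 12.1565
D_3 = 12.8251
D_4 = 13.5305
D_5 = 14.2747
D_6 = 15.0598
TV_6 = 15.6773/(0.087−0.041) = 340.8102
P₀ = Σ Dₜ/(1+r)ᵗ + TV_6/(1+r)^6 = 264.9745

$264.97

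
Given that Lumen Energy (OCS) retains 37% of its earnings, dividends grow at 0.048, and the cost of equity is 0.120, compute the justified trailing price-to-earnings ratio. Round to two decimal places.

9.17

Payout ratio b = 1 − 0.37 = 0.63.
Justified trailing P/E = b(1+g)/(r−g) = 0.63×(1+0.048)/(0.12−0.048) = 9.1700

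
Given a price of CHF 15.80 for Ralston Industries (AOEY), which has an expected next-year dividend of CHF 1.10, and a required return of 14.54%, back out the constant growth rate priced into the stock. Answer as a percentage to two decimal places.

From P₀ = D₁/(r − g), the implied growth is g = r − D₁/P₀.
g = 0.1454 − 1.10/15.80 = 0.1454 − 0.06962 = 0.07578

7.58%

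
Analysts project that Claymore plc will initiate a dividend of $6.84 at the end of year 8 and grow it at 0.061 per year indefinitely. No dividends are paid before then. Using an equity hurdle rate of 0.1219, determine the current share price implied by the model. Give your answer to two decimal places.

$50.21

Deferred-dividend DDM. At t=7 the remaining stream is a growing perpetuity with first payment D_8 = 6.84.
V_7 = D_8/(r−g) = 6.84/(0.1219−0.061) = 112.3153
P₀ = V_7/(1+r)^7 = 112.3153/(1+0.1219)^7 = 50.2065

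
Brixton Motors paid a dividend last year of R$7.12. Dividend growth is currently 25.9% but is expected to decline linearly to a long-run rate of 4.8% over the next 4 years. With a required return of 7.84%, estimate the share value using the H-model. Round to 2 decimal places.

H-model: P₀ = D₀[(1+g_L) + H(g_S−g_L)]/(r−g_L), with H = 4/2 = 2.
P₀ = 7.12 × [(1+0.048) + 2×(0.259−0.048)] / (0.0784−0.048)
   = 7.12 × 1.4700 / 0.0304 = 344.2895

R$344.29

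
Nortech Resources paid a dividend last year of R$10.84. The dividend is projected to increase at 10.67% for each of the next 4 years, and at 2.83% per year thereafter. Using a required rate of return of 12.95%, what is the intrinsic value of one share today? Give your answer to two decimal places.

Two-stage DDM. Project D₁…D_4 at 0.1067, terminal growth 0.0283, discount at r = 0.1295.
D_1 = 11.9966
D_2 = 13.2767
D_3 = 14.6933
D_4 = 16.2611
Terminal value at t=4: TV = D_5/(r−g) = 16.7213/(0.1295−0.0283) = 165.2297
P₀ = 11.9966/(1+0.1295)^1 + 13.2767/(1+0.1295)^2 + 14.6933/(1+0.1295)^3 + 16.2611/(1+0.1295)^4 + 165.2297/(1+0.1295)^4 = 142.7336

R$142.73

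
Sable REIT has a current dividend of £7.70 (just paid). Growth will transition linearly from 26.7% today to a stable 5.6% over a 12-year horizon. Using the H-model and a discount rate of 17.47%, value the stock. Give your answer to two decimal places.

£150.63

H-model: P₀ = D₀[(1+g_L) + H(g_S−g_L)]/(r−g_L), with H = 12/2 = 6.
P₀ = 7.70 × [(1+0.056) + 6×(0.267−0.056)] / (0.1747−0.056)
   = 7.70 × 2.3220 / 0.1187 = 150.6268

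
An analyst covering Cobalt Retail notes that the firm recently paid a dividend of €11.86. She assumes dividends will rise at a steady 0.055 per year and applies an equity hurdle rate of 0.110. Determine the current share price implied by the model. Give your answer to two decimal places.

€227.50

Gordon growth model: P₀ = D₁/(r − g). D₁ = 11.86 × (1 + 0.055) = 12.5123.
P₀ = 12.5123 / (0.11 − 0.055) = 12.5123 / 0.055 = 227.4964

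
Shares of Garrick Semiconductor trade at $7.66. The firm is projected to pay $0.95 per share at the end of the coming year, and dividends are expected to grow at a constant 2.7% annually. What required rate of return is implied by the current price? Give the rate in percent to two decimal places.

15.10%

Rearranging the constant-growth DDM: r = D₁/P₀ + g.
r = 0.9500 / 7.66 + 0.027 = 0.12402 + 0.027 = 0.15102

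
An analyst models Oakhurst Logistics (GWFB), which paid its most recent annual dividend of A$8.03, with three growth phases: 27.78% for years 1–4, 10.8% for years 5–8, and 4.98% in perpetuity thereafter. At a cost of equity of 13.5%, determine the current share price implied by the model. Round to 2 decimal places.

A$236.53

Three-stage DDM. Project D₁…D_8; terminal Gordon value at t=8 with g = 0.0498; discount at r = 0.135.
D_1 = 10.2607
D_2 = 13.1112
D_3 = 16.7534
D_4 = 21.4076
D_5 = 23.7196
D_6 = 26.2813
D_7 = 29.1197
D_8 = 32.2646
TV_8 = 33.8714/(0.135−0.0498) = 397.5512
P₀ = Σ Dₜ/(1+r)ᵗ + TV_8/(1+r)^8 = 236.5319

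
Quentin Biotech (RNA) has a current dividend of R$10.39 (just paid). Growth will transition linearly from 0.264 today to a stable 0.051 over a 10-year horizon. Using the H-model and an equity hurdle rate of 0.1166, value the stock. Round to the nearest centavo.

H-model: P₀ = D₀[(1+g_L) + H(g_S−g_L)]/(r−g_L), with H = 10/2 = 5.
P₀ = 10.39 × [(1+0.051) + 5×(0.264−0.051)] / (0.1166−0.051)
   = 10.39 × 2.1160 / 0.0656 = 335.1409

R$335.14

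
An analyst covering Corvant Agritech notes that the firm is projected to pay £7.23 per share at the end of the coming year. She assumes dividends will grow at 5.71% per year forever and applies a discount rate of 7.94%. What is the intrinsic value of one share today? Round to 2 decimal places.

£324.22

Gordon growth model: P₀ = D₁/(r − g), with D₁ = 7.23 given directly.
P₀ = 7.2300 / (0.0794 − 0.0571) = 7.2300 / 0.0223 = 324.2152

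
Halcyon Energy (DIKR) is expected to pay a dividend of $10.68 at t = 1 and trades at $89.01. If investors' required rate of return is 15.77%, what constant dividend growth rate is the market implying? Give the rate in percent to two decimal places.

From P₀ = D₁/(r − g), the implied growth is g = r − D₁/P₀.
g = 0.1577 − 10.68/89.01 = 0.1577 − 0.11999 = 0.03771

3.77%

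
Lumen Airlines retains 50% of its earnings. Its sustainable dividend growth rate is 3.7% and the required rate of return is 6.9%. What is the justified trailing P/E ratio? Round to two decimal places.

16.20

Payout ratio b = 1 − 0.50 = 0.50.
Justified trailing P/E = b(1+g)/(r−g) = 0.50×(1+0.037)/(0.069−0.037) = 16.2031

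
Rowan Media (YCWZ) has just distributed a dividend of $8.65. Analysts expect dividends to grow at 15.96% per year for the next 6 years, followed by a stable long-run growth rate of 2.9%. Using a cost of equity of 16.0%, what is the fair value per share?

Two-stage DDM. Project D₁…D_6 at 0.1596, terminal growth 0.029, discount at r = 0.16.
D_1 = 10.0305
D_2 = 11.6314
D_3 = 13.4878
D_4 = 15.6404
D_5 = 18.1367
D_6 = 21.0313
Terminal value at t=6: TV = D_7/(r−g) = 21.6412/(0.16−0.029) = 165.1998
P₀ = 10.0305/(1+0.16)^1 + 11.6314/(1+0.16)^2 + 13.4878/(1+0.16)^3 + 15.6404/(1+0.16)^4 + 18.1367/(1+0.16)^5 + 21.0313/(1+0.16)^6 + 165.1998/(1+0.16)^6 = 119.6424

$119.64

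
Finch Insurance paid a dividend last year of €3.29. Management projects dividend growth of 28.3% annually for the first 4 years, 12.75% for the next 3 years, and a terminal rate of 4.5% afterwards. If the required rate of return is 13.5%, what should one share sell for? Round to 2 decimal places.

Three-stage DDM. Project D₁…D_7; terminal Gordon value at t=7 with g = 0.045; discount at r = 0.135.
D_1 = 4.2211
D_2 = 5.4156
D_3 = 6.9483
D_4 = 8.9146
D_5 = 10.0512
D_6 = 11.3328
D_7 = 12.7777
TV_7 = 13.3527/(0.135−0.045) = 148.3631
P₀ = Σ Dₜ/(1+r)ᵗ + TV_7/(1+r)^7 = 95.0944

€95.09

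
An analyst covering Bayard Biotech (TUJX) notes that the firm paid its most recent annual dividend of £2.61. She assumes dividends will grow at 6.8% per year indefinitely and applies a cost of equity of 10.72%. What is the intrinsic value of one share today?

Gordon growth model: P₀ = D₁/(r − g). D₁ = 2.61 × (1 + 0.068) = 2.7875.
P₀ = 2.7875 / (0.1072 − 0.068) = 2.7875 / 0.0392 = 71.1092

£71.11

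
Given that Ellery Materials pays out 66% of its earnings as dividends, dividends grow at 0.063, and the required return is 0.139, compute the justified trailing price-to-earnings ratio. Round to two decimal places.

9.23

Justified trailing P/E = b(1+g)/(r−g) = 0.66×(1+0.063)/(0.139−0.063) = 9.2313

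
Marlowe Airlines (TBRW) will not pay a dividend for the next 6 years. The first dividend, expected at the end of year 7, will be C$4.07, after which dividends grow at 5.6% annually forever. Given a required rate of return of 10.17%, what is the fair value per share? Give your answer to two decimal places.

Deferred-dividend DDM. At t=6 the remaining stream is a growing perpetuity with first payment D_7 = 4.07.
V_6 = D_7/(r−g) = 4.07/(0.1017−0.056) = 89.0591
P₀ = V_6/(1+r)^6 = 89.0591/(1+0.1017)^6 = 49.8079

C$49.81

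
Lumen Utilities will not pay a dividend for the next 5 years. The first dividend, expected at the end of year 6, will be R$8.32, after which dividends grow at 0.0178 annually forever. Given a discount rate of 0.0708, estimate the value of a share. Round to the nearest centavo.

R$111.51

Deferred-dividend DDM. At t=5 the remaining stream is a growing perpetuity with first payment D_6 = 8.32.
V_5 = D_6/(r−g) = 8.32/(0.0708−0.0178) = 156.9811
P₀ = V_5/(1+r)^5 = 156.9811/(1+0.0708)^5 = 111.5079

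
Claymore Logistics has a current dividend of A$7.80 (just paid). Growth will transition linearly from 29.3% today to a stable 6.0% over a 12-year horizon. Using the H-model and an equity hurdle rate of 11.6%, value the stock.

H-model: P₀ = D₀[(1+g_L) + H(g_S−g_L)]/(r−g_L), with H = 12/2 = 6.
P₀ = 7.80 × [(1+0.06) + 6×(0.293−0.06)] / (0.116−0.06)
   = 7.80 × 2.4580 / 0.056 = 342.3643

A$342.36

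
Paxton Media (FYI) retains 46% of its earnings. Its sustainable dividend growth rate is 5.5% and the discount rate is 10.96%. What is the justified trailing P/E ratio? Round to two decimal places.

Payout ratio b = 1 − 0.46 = 0.54.
Justified trailing P/E = b(1+g)/(r−g) = 0.54×(1+0.055)/(0.1096−0.055) = 10.4341

10.43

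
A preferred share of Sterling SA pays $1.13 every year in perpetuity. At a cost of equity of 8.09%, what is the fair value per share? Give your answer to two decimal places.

$13.97

Zero-growth DDM (perpetuity): P₀ = D/r = 1.13 / 0.0809 = 13.9679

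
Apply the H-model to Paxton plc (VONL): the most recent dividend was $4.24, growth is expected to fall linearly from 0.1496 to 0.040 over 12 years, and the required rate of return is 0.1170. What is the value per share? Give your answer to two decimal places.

$93.48

H-model: P₀ = D₀[(1+g_L) + H(g_S−g_L)]/(r−g_L), with H = 12/2 = 6.
P₀ = 4.24 × [(1+0.04) + 6×(0.1496−0.04)] / (0.117−0.04)
   = 4.24 × 1.6976 / 0.077 = 93.4782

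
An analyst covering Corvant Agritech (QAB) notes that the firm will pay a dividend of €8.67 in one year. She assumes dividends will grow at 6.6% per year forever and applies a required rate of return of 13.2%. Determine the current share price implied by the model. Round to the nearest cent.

€131.36

Gordon growth model: P₀ = D₁/(r − g), with D₁ = 8.67 given directly.
P₀ = 8.6700 / (0.132 − 0.066) = 8.6700 / 0.066 = 131.3636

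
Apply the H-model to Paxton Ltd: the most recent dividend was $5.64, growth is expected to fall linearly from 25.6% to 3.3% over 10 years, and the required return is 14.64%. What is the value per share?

$106.83

H-model: P₀ = D₀[(1+g_L) + H(g_S−g_L)]/(r−g_L), with H = 10/2 = 5.
P₀ = 5.64 × [(1+0.033) + 5×(0.256−0.033)] / (0.1464−0.033)
   = 5.64 × 2.1480 / 0.1134 = 106.8317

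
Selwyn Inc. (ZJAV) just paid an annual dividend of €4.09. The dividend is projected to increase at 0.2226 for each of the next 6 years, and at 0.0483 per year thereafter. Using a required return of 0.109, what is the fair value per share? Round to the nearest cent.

€161.81

Two-stage DDM. Project D₁…D_6 at 0.2226, terminal growth 0.0483, discount at r = 0.109.
D_1 = 5.0004
D_2 = 6.1135
D_3 = 7.4744
D_4 = 9.1382
D_5 = 11.1724
D_6 = 13.6593
Terminal value at t=6: TV = D_7/(r−g) = 14.3191/(0.109−0.0483) = 235.8992
P₀ = 5.0004/(1+0.109)^1 + 6.1135/(1+0.109)^2 + 7.4744/(1+0.109)^3 + 9.1382/(1+0.109)^4 + 11.1724/(1+0.109)^5 + 13.6593/(1+0.109)^6 + 235.8992/(1+0.109)^6 = 161.8091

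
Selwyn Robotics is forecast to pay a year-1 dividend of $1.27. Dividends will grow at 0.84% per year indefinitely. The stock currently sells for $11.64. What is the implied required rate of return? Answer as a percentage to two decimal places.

Rearranging the constant-growth DDM: r = D₁/P₀ + g.
r = 1.2700 / 11.64 + 0.0084 = 0.10911 + 0.0084 = 0.11751

11.75%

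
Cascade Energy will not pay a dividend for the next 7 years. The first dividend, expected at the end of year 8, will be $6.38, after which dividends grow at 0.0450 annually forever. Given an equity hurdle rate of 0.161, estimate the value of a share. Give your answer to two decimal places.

$19.34

Deferred-dividend DDM. At t=7 the remaining stream is a growing perpetuity with first payment D_8 = 6.38.
V_7 = D_8/(r−g) = 6.38/(0.161−0.045) = 55.0000
P₀ = V_7/(1+r)^7 = 55.0000/(1+0.161)^7 = 19.3436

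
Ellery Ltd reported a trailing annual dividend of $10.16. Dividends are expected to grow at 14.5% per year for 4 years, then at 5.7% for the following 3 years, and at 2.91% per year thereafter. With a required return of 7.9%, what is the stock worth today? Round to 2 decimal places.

Three-stage DDM. Project D₁…D_7; terminal Gordon value at t=7 with g = 0.0291; discount at r = 0.079.
D_1 = 11.6332
D_2 = 13.3200
D_3 = 15.2514
D_4 = 17.4629
D_5 = 18.4583
D_6 = 19.5104
D_7 = 20.6225
TV_7 = 21.2226/(0.079−0.0291) = 425.3022
P₀ = Σ Dₜ/(1+r)ᵗ + TV_7/(1+r)^7 = 334.1161

$334.12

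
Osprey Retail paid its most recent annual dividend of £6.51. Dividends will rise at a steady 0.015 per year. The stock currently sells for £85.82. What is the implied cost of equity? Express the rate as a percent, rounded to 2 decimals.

9.20%

Rearranging the constant-growth DDM: r = D₁/P₀ + g.
D₁ = 6.51 × (1 + 0.015) = 6.6076.
r = 6.6076 / 85.82 + 0.015 = 0.07699 + 0.015 = 0.09199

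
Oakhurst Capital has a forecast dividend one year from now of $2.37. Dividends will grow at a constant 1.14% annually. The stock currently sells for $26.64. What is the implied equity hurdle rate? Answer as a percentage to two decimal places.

10.04%

Rearranging the constant-growth DDM: r = D₁/P₀ + g.
r = 2.3700 / 26.64 + 0.0114 = 0.08896 + 0.0114 = 0.10036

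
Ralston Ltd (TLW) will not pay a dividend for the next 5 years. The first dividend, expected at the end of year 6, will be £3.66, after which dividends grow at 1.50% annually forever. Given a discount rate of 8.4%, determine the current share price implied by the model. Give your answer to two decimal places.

£35.44

Deferred-dividend DDM. At t=5 the remaining stream is a growing perpetuity with first payment D_6 = 3.66.
V_5 = D_6/(r−g) = 3.66/(0.084−0.015) = 53.0435
P₀ = V_5/(1+r)^5 = 53.0435/(1+0.084)^5 = 35.4393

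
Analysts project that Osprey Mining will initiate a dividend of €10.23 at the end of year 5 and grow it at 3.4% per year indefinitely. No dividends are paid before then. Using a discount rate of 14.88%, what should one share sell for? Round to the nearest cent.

Deferred-dividend DDM. At t=4 the remaining stream is a growing perpetuity with first payment D_5 = 10.23.
V_4 = D_5/(r−g) = 10.23/(0.1488−0.034) = 89.1115
P₀ = V_4/(1+r)^4 = 89.1115/(1+0.1488)^4 = 51.1630

€51.16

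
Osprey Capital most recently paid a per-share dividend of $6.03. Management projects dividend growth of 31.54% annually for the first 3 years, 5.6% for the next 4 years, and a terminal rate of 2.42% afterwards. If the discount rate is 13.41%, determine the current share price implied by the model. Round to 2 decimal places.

$122.02

Three-stage DDM. Project D₁…D_7; terminal Gordon value at t=7 with g = 0.0242; discount at r = 0.1341.
D_1 = 7.9319
D_2 = 10.4336
D_3 = 13.7243
D_4 = 14.4929
D_5 = 15.3045
D_6 = 16.1615
D_7 = 17.0666
TV_7 = 17.4796/(0.1341−0.0242) = 159.0500
P₀ = Σ Dₜ/(1+r)ᵗ + TV_7/(1+r)^7 = 122.0154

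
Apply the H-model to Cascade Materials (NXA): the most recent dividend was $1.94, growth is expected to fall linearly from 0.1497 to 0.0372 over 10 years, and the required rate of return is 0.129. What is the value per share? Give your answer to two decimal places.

$33.81

H-model: P₀ = D₀[(1+g_L) + H(g_S−g_L)]/(r−g_L), with H = 10/2 = 5.
P₀ = 1.94 × [(1+0.0372) + 5×(0.1497−0.0372)] / (0.129−0.0372)
   = 1.94 × 1.5997 / 0.0918 = 33.8063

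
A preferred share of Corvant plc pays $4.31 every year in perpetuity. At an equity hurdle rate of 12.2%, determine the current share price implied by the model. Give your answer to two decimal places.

Zero-growth DDM (perpetuity): P₀ = D/r = 4.31 / 0.122 = 35.3279

$35.33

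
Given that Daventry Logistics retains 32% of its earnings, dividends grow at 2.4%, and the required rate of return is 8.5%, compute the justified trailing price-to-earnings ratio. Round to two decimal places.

11.42

Payout ratio b = 1 − 0.32 = 0.68.
Justified trailing P/E = b(1+g)/(r−g) = 0.68×(1+0.024)/(0.085−0.024) = 11.4151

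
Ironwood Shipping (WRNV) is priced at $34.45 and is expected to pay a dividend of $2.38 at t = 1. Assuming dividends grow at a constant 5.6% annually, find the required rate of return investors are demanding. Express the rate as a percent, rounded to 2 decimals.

12.51%

Rearranging the constant-growth DDM: r = D₁/P₀ + g.
r = 2.3800 / 34.45 + 0.056 = 0.06909 + 0.056 = 0.12509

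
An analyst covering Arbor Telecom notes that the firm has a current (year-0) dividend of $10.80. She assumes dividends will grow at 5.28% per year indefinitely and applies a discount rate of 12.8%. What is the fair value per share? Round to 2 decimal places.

$151.20

Gordon growth model: P₀ = D₁/(r − g). D₁ = 10.80 × (1 + 0.0528) = 11.3702.
P₀ = 11.3702 / (0.128 − 0.0528) = 11.3702 / 0.0752 = 151.2000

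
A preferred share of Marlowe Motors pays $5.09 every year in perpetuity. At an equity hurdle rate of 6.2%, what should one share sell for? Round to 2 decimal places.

$82.10

Zero-growth DDM (perpetuity): P₀ = D/r = 5.09 / 0.062 = 82.0968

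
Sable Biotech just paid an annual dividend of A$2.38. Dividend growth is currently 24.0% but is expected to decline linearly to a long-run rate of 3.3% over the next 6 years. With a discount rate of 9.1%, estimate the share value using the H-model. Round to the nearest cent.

H-model: P₀ = D₀[(1+g_L) + H(g_S−g_L)]/(r−g_L), with H = 6/2 = 3.
P₀ = 2.38 × [(1+0.033) + 3×(0.24−0.033)] / (0.091−0.033)
   = 2.38 × 1.6540 / 0.058 = 67.8710

A$67.87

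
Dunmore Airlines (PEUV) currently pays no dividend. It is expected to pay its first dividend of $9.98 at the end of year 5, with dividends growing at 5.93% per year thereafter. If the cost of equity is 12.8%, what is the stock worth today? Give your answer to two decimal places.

$89.73

Deferred-dividend DDM. At t=4 the remaining stream is a growing perpetuity with first payment D_5 = 9.98.
V_4 = D_5/(r−g) = 9.98/(0.128−0.0593) = 145.2693
P₀ = V_4/(1+r)^4 = 145.2693/(1+0.128)^4 = 89.7299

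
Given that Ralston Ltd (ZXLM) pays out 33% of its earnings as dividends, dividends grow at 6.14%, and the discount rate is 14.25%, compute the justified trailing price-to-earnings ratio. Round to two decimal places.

4.32

Justified trailing P/E = b(1+g)/(r−g) = 0.33×(1+0.0614)/(0.1425−0.0614) = 4.3189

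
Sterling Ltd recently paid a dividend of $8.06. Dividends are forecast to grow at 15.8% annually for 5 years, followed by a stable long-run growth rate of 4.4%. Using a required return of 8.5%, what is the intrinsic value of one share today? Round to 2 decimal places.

Two-stage DDM. Project D₁…D_5 at 0.158, terminal growth 0.044, discount at r = 0.085.
D_1 = 9.3335
D_2 = 10.8082
D_3 = 12.5159
D_4 = 14.4934
D_5 = 16.7833
Terminal value at t=5: TV = D_6/(r−g) = 17.5218/(0.085−0.044) = 427.3606
P₀ = 9.3335/(1+0.085)^1 + 10.8082/(1+0.085)^2 + 12.5159/(1+0.085)^3 + 14.4934/(1+0.085)^4 + 16.7833/(1+0.085)^5 + 427.3606/(1+0.085)^5 = 333.4160

$333.42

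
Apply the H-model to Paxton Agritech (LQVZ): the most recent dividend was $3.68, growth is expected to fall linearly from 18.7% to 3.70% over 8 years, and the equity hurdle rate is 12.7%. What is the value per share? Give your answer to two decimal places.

H-model: P₀ = D₀[(1+g_L) + H(g_S−g_L)]/(r−g_L), with H = 8/2 = 4.
P₀ = 3.68 × [(1+0.037) + 4×(0.187−0.037)] / (0.127−0.037)
   = 3.68 × 1.6370 / 0.09 = 66.9351

$66.94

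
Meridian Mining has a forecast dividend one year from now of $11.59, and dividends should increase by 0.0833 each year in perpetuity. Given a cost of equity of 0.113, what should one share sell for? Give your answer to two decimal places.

Gordon growth model: P₀ = D₁/(r − g), with D₁ = 11.59 given directly.
P₀ = 11.5900 / (0.113 − 0.0833) = 11.5900 / 0.0297 = 390.2357

$390.24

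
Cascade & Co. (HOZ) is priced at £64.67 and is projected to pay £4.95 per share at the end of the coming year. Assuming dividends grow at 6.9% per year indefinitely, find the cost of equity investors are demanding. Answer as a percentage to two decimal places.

Rearranging the constant-growth DDM: r = D₁/P₀ + g.
r = 4.9500 / 64.67 + 0.069 = 0.07654 + 0.069 = 0.14554

14.55%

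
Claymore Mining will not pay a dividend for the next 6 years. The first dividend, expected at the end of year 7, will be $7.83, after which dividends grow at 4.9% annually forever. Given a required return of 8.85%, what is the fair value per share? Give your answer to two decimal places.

Deferred-dividend DDM. At t=6 the remaining stream is a growing perpetuity with first payment D_7 = 7.83.
V_6 = D_7/(r−g) = 7.83/(0.0885−0.049) = 198.2278
P₀ = V_6/(1+r)^6 = 198.2278/(1+0.0885)^6 = 119.1774

$119.18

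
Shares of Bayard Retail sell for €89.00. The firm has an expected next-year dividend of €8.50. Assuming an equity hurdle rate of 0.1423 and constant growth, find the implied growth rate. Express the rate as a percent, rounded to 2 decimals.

4.68%

From P₀ = D₁/(r − g), the implied growth is g = r − D₁/P₀.
g = 0.1423 − 8.50/89.00 = 0.1423 − 0.09551 = 0.04679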